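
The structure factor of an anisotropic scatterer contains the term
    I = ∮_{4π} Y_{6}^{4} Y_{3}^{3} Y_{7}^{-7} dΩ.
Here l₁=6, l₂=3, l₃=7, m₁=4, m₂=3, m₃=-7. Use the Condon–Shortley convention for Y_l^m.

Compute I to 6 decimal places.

m-sum 0 ✓  L=16 even ✓  3≤7≤9 ✓
Π(2lᵢ+1) = 13×7×15 = 1365
triangle coeff Δ(6,3,7) = 1/2042040
Σ_t [0,2]: t=0:+1/207360 t=1:−1/57600 t=2:+1/207360 = -1/129600
(3j)²=168/12155 [(6 3 7; 0 0 0)], sign=+1
Σ_t [2,2]: t=2:+1/174182400 = 1/174182400
(3j)²=1/136 [(6 3 7; 4 3 -7)], sign=+1
⇒ 4πI² = 441/3179
I = (+1)√(441/3179/(4π)) = 0.10506767

0.105068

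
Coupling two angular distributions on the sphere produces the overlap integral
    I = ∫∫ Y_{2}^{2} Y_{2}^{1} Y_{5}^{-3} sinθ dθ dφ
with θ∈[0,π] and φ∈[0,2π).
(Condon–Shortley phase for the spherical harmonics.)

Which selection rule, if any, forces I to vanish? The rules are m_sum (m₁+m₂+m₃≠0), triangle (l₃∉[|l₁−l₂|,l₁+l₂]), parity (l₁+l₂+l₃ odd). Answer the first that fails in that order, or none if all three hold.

triangle

Σmᵢ = 0  ✓
l₃∈[|l₁−l₂|,l₁+l₂]=[0,4], have l₃=5  ✗
Σlᵢ = 9 ⇒ odd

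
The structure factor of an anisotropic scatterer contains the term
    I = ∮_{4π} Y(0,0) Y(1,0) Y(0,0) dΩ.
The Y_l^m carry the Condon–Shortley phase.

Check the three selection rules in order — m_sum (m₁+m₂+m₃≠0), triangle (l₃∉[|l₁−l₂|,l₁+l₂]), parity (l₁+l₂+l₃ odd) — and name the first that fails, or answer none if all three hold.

Σmᵢ = 0  ✓
l₃∈[|l₁−l₂|,l₁+l₂]=[1,1], have l₃=0  ✗
Σlᵢ = 1 ⇒ odd

triangle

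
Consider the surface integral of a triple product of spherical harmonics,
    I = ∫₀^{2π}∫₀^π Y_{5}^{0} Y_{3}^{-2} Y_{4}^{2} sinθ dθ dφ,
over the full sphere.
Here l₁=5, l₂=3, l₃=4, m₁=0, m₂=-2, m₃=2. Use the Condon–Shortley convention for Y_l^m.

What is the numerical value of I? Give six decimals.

Checks pass: Σm=0; 12 even; l₃=4∈[2,8].
(2·5+1)(2·3+1)(2·4+1) = 693
Δ: 4! 6! 2! / 13! → 1/180180
sum: t=1:−1/576 t=2:+1/144 t=3:−1/576 = 1/288
3j²(5 3 4; 0 0 0) = Δ·Π!·Σ² = 20/1001  (sign +1)
sum: t=0:+1/2880 t=1:−1/576 = -1/720
3j²(5 3 4; 0 -2 2) = Δ·Π!·Σ² = 80/3003  (sign -1)
combine: 4πI² = 693·20/1001·80/3003 = 4800/13013
take √, sign -1: I = -0.17132746

-0.171327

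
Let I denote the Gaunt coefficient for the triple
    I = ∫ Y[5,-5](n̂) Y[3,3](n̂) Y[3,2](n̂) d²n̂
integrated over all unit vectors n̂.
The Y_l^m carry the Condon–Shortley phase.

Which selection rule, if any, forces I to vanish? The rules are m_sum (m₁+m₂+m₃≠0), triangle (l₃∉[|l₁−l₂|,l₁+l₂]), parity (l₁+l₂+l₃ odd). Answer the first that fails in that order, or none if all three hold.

Σmᵢ = 0  ✓
l₃∈[|l₁−l₂|,l₁+l₂]=[2,8], have l₃=3  ✓
Σlᵢ = 11 ⇒ odd  ✗

parity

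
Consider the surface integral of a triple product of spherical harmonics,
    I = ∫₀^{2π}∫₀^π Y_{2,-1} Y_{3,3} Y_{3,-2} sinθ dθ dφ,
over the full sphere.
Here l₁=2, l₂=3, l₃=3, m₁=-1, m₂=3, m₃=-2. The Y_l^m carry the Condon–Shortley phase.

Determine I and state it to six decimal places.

-0.210261

Rules hold: Σm=0, L=8 even, 1≤3≤5.
N = 5·7·7 = 245
Δ = 2!·2!·4!/9! = 1/3780
Racah Σ t=0..2: t=0:+1/24 t=1:−1/4 t=2:+1/24 = -1/6
⇒ 3j(2 3 3; 0 0 0)² = 4/105, sgn +1
Racah Σ t=2..2: t=2:+1/48 = 1/48
⇒ 3j(2 3 3; -1 3 -2)² = 5/84, sgn -1
4πI² = N·(3j₀)²·(3jₘ)² = 5/9
I = -1·√(0.555556/4π) = -0.21026104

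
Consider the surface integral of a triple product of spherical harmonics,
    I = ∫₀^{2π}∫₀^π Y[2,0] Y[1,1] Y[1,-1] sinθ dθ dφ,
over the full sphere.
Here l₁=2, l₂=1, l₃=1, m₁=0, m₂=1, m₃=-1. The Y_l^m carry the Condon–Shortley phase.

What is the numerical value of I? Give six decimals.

Checks pass: Σm=0; 4 even; l₃=1∈[1,3].
(2·2+1)(2·1+1)(2·1+1) = 45
Δ: 2! 2! 0! / 5! → 1/30
sum: t=1:−1/1 = -1/1
3j²(2 1 1; 0 0 0) = Δ·Π!·Σ² = 2/15  (sign +1)
sum: t=2:+1/4 = 1/4
3j²(2 1 1; 0 1 -1) = Δ·Π!·Σ² = 1/30  (sign +1)
combine: 4πI² = 45·2/15·1/30 = 1/5
take √, sign +1: I = 0.12615663

0.126157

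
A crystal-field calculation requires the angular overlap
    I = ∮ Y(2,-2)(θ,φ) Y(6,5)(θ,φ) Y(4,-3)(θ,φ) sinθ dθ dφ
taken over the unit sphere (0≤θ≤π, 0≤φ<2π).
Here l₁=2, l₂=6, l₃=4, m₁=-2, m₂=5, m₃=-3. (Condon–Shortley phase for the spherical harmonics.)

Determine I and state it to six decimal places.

-0.288917

Checks pass: Σm=0; 12 even; l₃=4∈[4,8].
(2·2+1)(2·6+1)(2·4+1) = 585
Δ: 4! 0! 8! / 13! → 1/6435
sum: t=2:+1/2304 = 1/2304
3j²(2 6 4; 0 0 0) = Δ·Π!·Σ² = 5/143  (sign +1)
sum: t=4:+1/120960 = 1/120960
3j²(2 6 4; -2 5 -3) = Δ·Π!·Σ² = 2/39  (sign -1)
combine: 4πI² = 585·5/143·2/39 = 150/143
take √, sign -1: I = -0.28891672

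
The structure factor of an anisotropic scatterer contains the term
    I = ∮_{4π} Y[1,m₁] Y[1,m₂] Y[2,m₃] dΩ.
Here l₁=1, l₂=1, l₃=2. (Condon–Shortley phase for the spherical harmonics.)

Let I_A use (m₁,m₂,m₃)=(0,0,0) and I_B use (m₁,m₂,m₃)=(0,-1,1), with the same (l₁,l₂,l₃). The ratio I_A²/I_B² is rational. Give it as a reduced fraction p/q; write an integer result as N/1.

4/3

Shared (l₁,l₂,l₃)=(1,1,2): N and (l;000)² cancel in I_A²/I_B².
A: Δ = 0!·2!·2!/5! = 1/30; Racah Σ t=0..0: t=0:+1/1 = 1/1; ⇒ 3j(1 1 2; 0 0 0)² = 2/15, sgn +1
B: Δ = 0!·2!·2!/5! = 1/30; Racah Σ t=0..0: t=0:+1/2 = 1/2; ⇒ 3j(1 1 2; 0 -1 1)² = 1/10, sgn -1
I_A²/I_B² = (2/15)/(1/10) = 4/3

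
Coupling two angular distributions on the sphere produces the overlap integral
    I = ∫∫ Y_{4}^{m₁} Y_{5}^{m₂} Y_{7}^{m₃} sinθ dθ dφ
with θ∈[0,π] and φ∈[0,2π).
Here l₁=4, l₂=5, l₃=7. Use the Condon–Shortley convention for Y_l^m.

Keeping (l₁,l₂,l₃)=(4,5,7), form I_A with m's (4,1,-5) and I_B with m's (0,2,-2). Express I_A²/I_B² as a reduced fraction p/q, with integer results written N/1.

l's match ⇒ only the (l;m) 3-j factors differ between A and B.
A: triangle coeff Δ(4,5,7) = 1/6126120; Σ_t [0,0]: t=0:+1/2073600 = 1/2073600; (3j)²=28/1105 [(4 5 7; 4 1 -5)], sign=+1
B: triangle coeff Δ(4,5,7) = 1/6126120; Σ_t [0,2]: t=0:+1/483840 t=1:−1/51840 t=2:+1/69120 = -1/362880; (3j)²=16/17017 [(4 5 7; 0 2 -2)], sign=+1
I_A²/I_B² = (28/1105)/(16/17017) = 539/20

539/20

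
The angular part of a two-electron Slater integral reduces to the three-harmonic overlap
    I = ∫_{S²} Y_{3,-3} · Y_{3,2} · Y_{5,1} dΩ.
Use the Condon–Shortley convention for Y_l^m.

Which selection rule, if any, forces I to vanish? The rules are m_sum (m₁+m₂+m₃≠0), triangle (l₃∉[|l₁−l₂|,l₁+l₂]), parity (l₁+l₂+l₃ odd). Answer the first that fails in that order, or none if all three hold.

parity

Σmᵢ = 0  ✓
l₃∈[|l₁−l₂|,l₁+l₂]=[0,6], have l₃=5  ✓
Σlᵢ = 11 ⇒ odd  ✗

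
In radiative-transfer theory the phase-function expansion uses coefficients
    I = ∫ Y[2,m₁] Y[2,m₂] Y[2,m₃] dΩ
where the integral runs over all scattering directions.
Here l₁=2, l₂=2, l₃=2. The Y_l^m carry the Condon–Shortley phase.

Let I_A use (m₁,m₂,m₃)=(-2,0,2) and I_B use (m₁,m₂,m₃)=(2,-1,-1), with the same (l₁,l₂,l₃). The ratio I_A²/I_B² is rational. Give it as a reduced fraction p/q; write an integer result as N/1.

l's match ⇒ only the (l;m) 3-j factors differ between A and B.
A: triangle coeff Δ(2,2,2) = 1/630; Σ_t [2,2]: t=2:+1/8 = 1/8; (3j)²=2/35 [(2 2 2; -2 0 2)], sign=+1
B: triangle coeff Δ(2,2,2) = 1/630; Σ_t [0,0]: t=0:+1/4 = 1/4; (3j)²=3/35 [(2 2 2; 2 -1 -1)], sign=-1
I_A²/I_B² = (2/35)/(3/35) = 2/3

2/3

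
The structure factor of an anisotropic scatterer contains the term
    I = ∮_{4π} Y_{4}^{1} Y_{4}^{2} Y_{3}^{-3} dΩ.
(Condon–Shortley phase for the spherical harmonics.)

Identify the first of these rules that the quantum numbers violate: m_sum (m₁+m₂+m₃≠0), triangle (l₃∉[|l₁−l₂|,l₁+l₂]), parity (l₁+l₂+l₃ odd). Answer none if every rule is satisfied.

azimuthal sum: 1 + 2 − 3 = 0  ✓
0 ≤ 3 ≤ 8 (triangle on l)  ✓
L = 4 + 4 + 3 = 11 (odd)  ✗

parity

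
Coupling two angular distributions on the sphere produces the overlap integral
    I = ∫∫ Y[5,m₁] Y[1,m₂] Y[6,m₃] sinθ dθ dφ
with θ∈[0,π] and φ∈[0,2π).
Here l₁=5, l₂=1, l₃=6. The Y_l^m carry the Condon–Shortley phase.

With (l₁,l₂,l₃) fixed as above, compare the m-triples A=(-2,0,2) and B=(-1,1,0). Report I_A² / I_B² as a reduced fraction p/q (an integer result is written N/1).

Same 5,1,6: normalisation and zero-m 3j drop out of the ratio.
A: Δ: 0! 10! 2! / 13! → 1/858; sum: t=0:+1/30240 = 1/30240; 3j²(5 1 6; -2 0 2) = Δ·Π!·Σ² = 16/429  (sign +1)
B: Δ: 0! 10! 2! / 13! → 1/858; sum: t=0:+1/34560 = 1/34560; 3j²(5 1 6; -1 1 0) = Δ·Π!·Σ² = 5/286  (sign +1)
I_A²/I_B² = (16/429)/(5/286) = 32/15

32/15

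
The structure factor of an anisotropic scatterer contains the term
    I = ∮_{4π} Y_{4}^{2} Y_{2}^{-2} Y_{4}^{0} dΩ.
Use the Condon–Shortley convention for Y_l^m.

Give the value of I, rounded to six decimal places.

-0.190365

Checks pass: Σm=0; 10 even; l₃=4∈[2,6].
(2·4+1)(2·2+1)(2·4+1) = 405
Δ: 2! 6! 2! / 11! → 1/13860
sum: t=0:+1/192 t=1:−1/36 t=2:+1/192 = -5/288
3j²(4 2 4; 0 0 0) = Δ·Π!·Σ² = 20/693  (sign -1)
sum: t=0:+1/192 = 1/192
3j²(4 2 4; 2 -2 0) = Δ·Π!·Σ² = 3/77  (sign +1)
combine: 4πI² = 405·20/693·3/77 = 2700/5929
take √, sign -1: I = -0.19036462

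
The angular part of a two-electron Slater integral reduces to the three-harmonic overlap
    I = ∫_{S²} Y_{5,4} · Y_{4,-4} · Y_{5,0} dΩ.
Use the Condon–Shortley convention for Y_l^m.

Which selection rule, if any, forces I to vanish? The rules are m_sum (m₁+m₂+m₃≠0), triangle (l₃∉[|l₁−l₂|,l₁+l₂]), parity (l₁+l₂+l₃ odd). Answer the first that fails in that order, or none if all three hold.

m₁+m₂+m₃ = 4 − 4 + 0 = 0  ✓
triangle: |5−4|=1 ≤ l₃=5 ≤ 5+4=9  ✓
parity: l₁+l₂+l₃ = 14 is even  ✓

none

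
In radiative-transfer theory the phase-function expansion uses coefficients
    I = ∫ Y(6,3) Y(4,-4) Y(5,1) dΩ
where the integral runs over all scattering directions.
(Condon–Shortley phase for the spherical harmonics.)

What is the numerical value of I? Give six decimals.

Σlᵢ=15 odd — θ-integrand is odd under cosθ→−cosθ; I=0

0.000000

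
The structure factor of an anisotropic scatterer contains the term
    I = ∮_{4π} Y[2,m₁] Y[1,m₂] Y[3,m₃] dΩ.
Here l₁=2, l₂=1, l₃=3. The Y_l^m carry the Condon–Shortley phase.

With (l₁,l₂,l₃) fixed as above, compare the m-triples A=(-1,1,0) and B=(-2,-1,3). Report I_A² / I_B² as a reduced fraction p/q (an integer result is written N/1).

Shared (l₁,l₂,l₃)=(2,1,3): N and (l;000)² cancel in I_A²/I_B².
A: Δ = 0!·4!·2!/7! = 1/105; Racah Σ t=0..0: t=0:+1/12 = 1/12; ⇒ 3j(2 1 3; -1 1 0)² = 1/35, sgn -1
B: Δ = 0!·4!·2!/7! = 1/105; Racah Σ t=0..0: t=0:+1/48 = 1/48; ⇒ 3j(2 1 3; -2 -1 3)² = 1/7, sgn +1
I_A²/I_B² = (1/35)/(1/7) = 1/5

1/5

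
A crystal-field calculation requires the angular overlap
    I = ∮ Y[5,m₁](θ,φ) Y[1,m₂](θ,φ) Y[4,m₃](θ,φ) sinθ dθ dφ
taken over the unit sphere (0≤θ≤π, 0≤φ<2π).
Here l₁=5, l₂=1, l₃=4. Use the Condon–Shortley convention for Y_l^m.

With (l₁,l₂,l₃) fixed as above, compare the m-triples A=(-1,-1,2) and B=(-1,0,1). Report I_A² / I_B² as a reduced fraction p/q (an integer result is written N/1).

1/4

Same 5,1,4: normalisation and zero-m 3j drop out of the ratio.
A: Δ: 2! 8! 0! / 11! → 1/495; sum: t=0:+1/2880 = 1/2880; 3j²(5 1 4; -1 -1 2) = Δ·Π!·Σ² = 2/165  (sign +1)
B: Δ: 2! 8! 0! / 11! → 1/495; sum: t=1:−1/720 = -1/720; 3j²(5 1 4; -1 0 1) = Δ·Π!·Σ² = 8/165  (sign +1)
I_A²/I_B² = (2/165)/(8/165) = 1/4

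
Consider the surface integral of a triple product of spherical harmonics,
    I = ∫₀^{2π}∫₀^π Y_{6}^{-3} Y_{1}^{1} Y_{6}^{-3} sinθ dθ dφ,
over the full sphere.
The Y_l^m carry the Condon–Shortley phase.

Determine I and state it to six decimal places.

0.000000

m-sum = -3 + 1 − 3 = -5 ≠ 0 ⇒ I = 0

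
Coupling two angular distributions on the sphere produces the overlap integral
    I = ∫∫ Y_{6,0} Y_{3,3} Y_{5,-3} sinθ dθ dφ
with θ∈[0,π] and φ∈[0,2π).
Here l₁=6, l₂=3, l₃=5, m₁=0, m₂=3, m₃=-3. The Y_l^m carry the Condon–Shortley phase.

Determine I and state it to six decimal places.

-0.110086

Rules hold: Σm=0, L=14 even, 3≤5≤9.
N = 13·7·11 = 1001
Δ = 4!·8!·2!/15! = 1/675675
Racah Σ t=1..3: t=1:−1/8640 t=2:+1/2304 t=3:−1/8640 = 7/34560
⇒ 3j(6 3 5; 0 0 0)² = 7/429, sgn -1
Racah Σ t=4..4: t=4:+1/69120 = 1/69120
⇒ 3j(6 3 5; 0 3 -3)² = 4/429, sgn +1
4πI² = N·(3j₀)²·(3jₘ)² = 196/1287
I = -1·√(0.152292/4π) = -0.11008644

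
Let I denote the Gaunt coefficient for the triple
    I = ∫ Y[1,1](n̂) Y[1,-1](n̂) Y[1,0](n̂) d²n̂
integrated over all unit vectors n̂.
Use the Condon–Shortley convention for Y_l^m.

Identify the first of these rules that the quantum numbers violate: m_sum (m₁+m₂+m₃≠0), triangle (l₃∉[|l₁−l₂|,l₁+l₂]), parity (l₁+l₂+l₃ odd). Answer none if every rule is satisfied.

azimuthal sum: 1 − 1 + 0 = 0  ✓
0 ≤ 1 ≤ 2 (triangle on l)  ✓
L = 1 + 1 + 1 = 3 (odd)  ✗

parity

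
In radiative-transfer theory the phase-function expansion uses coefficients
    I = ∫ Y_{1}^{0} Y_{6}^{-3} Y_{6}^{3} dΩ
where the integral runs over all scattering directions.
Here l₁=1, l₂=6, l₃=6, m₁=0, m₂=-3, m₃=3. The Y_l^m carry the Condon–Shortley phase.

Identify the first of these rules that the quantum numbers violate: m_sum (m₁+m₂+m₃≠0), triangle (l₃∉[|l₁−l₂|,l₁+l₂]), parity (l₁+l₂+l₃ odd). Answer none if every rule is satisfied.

azimuthal sum: 0 − 3 + 3 = 0  ✓
5 ≤ 6 ≤ 7 (triangle on l)  ✓
L = 1 + 6 + 6 = 13 (odd)  ✗

parity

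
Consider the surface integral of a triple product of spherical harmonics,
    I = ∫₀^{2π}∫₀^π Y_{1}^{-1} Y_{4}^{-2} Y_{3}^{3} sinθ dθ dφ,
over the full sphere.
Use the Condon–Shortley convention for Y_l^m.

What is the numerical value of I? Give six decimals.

0.061558

Rules hold: Σm=0, L=8 even, 3≤3≤5.
N = 3·9·7 = 189
Δ = 2!·0!·6!/9! = 1/252
Racah Σ t=1..1: t=1:−1/36 = -1/36
⇒ 3j(1 4 3; 0 0 0)² = 4/63, sgn +1
Racah Σ t=2..2: t=2:+1/1440 = 1/1440
⇒ 3j(1 4 3; -1 -2 3)² = 1/252, sgn +1
4πI² = N·(3j₀)²·(3jₘ)² = 1/21
I = +1·√(0.047619/4π) = 0.06155813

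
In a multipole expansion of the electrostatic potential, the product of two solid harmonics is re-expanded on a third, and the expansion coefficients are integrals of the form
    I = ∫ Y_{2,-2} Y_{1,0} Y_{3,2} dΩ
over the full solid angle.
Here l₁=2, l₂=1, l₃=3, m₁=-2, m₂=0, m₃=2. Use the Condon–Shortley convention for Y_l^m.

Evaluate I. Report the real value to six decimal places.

m-sum 0 ✓  L=6 even ✓  1≤3≤3 ✓
Π(2lᵢ+1) = 5×3×7 = 105
triangle coeff Δ(2,1,3) = 1/105
Σ_t [0,0]: t=0:+1/4 = 1/4
(3j)²=3/35 [(2 1 3; 0 0 0)], sign=-1
Σ_t [0,0]: t=0:+1/24 = 1/24
(3j)²=1/21 [(2 1 3; -2 0 2)], sign=-1
⇒ 4πI² = 3/7
I = (+1)√(3/7/(4π)) = 0.18467439

0.184674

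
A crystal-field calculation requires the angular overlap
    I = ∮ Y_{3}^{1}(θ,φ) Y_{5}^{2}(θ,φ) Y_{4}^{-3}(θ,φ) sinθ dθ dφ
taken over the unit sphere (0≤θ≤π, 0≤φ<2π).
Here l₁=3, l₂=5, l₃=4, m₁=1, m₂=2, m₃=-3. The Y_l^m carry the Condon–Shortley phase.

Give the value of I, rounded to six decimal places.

Rules hold: Σm=0, L=12 even, 2≤4≤8.
N = 7·11·9 = 693
Δ = 4!·2!·6!/13! = 1/180180
Racah Σ t=1..3: t=1:−1/576 t=2:+1/144 t=3:−1/576 = 1/288
⇒ 3j(3 5 4; 0 0 0)² = 20/1001, sgn +1
Racah Σ t=1..2: t=1:−1/4320 t=2:+1/960 = 7/8640
⇒ 3j(3 5 4; 1 2 -3)² = 343/12870, sgn -1
4πI² = N·(3j₀)²·(3jₘ)² = 686/1859
I = -1·√(0.369016/4π) = -0.17136315

-0.171363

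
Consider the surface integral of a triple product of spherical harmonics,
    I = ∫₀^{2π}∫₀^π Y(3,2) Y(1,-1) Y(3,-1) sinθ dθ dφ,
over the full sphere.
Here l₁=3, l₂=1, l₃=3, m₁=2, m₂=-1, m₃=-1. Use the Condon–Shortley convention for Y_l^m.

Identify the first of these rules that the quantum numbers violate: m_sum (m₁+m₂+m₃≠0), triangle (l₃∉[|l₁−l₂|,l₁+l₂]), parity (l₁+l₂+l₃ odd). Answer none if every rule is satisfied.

parity

azimuthal sum: 2 − 1 − 1 = 0  ✓
2 ≤ 3 ≤ 4 (triangle on l)  ✓
L = 3 + 1 + 3 = 7 (odd)  ✗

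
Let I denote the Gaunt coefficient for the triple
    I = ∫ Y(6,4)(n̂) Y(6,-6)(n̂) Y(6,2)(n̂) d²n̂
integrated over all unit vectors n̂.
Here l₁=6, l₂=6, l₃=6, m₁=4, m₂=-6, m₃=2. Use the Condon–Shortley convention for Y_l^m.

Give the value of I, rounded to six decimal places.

Rules hold: Σm=0, L=18 even, 0≤6≤12.
N = 13·13·13 = 2197
Δ = 6!·6!·6!/19! = 1/325909584
Racah Σ t=0..6: t=0:+1/373248000 t=1:−1/1728000 t=2:+1/110592 t=3:−1/46656 t=4:+1/110592 t=5:−1/1728000 t=6:+1/373248000 = -7/1555200
⇒ 3j(6 6 6; 0 0 0)² = 400/46189, sgn -1
Racah Σ t=0..0: t=0:+1/24883200 = 1/24883200
⇒ 3j(6 6 6; 4 -6 2)² = 70/4199, sgn +1
4πI² = N·(3j₀)²·(3jₘ)² = 364000/1147619
I = -1·√(0.317178/4π) = -0.15887183

-0.158872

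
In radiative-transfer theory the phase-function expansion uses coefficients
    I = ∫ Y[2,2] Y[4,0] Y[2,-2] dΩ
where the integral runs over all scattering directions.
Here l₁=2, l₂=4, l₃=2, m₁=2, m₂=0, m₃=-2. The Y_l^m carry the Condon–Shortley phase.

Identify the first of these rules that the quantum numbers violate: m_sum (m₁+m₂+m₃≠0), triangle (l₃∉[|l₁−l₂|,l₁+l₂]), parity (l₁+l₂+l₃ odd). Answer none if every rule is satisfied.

none

azimuthal sum: 2 + 0 − 2 = 0  ✓
2 ≤ 2 ≤ 6 (triangle on l)  ✓
L = 2 + 4 + 2 = 8 (even)  ✓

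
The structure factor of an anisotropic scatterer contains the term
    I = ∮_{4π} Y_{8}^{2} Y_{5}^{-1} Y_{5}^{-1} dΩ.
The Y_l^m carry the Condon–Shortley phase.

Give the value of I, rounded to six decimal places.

0.137653

Rules hold: Σm=0, L=18 even, 3≤5≤13.
N = 17·11·11 = 2057
Δ = 8!·8!·2!/19! = 1/37413090
Racah Σ t=3..5: t=3:−1/1036800 t=4:+1/331776 t=5:−1/1036800 = 1/921600
⇒ 3j(8 5 5; 0 0 0)² = 490/46189, sgn -1
Racah Σ t=2..4: t=2:+1/1658880 t=3:−1/518400 t=4:+1/1658880 = -1/1382400
⇒ 3j(8 5 5; 2 -1 -1)² = 504/46189, sgn -1
4πI² = N·(3j₀)²·(3jₘ)² = 246960/1037153
I = +1·√(0.238113/4π) = 0.13765341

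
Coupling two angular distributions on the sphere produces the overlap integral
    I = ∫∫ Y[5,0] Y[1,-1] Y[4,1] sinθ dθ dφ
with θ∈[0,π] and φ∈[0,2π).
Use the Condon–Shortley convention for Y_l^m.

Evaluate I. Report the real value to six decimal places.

Rules hold: Σm=0, L=10 even, 4≤4≤6.
N = 11·3·9 = 297
Δ = 2!·8!·0!/11! = 1/495
Racah Σ t=1..1: t=1:−1/576 = -1/576
⇒ 3j(5 1 4; 0 0 0)² = 5/99, sgn -1
Racah Σ t=0..0: t=0:+1/1440 = 1/1440
⇒ 3j(5 1 4; 0 -1 1)² = 2/99, sgn -1
4πI² = N·(3j₀)²·(3jₘ)² = 10/33
I = +1·√(0.30303/4π) = 0.15528807

0.155288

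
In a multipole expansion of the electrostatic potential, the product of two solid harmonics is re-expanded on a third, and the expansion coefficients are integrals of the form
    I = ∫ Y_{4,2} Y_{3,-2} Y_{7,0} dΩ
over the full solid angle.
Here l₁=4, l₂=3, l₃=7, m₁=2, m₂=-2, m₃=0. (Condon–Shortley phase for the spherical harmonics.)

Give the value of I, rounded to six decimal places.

0.081694

Rules hold: Σm=0, L=14 even, 1≤7≤7.
N = 9·7·15 = 945
Δ = 0!·8!·6!/15! = 1/45045
Racah Σ t=0..0: t=0:+1/20736 = 1/20736
⇒ 3j(4 3 7; 0 0 0)² = 35/1287, sgn -1
Racah Σ t=0..0: t=0:+1/172800 = 1/172800
⇒ 3j(4 3 7; 2 -2 0)² = 7/2145, sgn -1
4πI² = N·(3j₀)²·(3jₘ)² = 1715/20449
I = +1·√(0.0838672/4π) = 0.08169418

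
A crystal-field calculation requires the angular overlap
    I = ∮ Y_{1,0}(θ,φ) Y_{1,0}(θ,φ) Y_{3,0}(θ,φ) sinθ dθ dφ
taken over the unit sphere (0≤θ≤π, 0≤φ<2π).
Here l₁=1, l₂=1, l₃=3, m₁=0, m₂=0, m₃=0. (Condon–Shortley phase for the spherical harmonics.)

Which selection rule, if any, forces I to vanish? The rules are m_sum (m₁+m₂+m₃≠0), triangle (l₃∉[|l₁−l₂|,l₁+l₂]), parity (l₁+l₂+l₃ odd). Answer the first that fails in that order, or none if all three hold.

azimuthal sum: 0 + 0 + 0 = 0  ✓
0 ≤ 3 ≤ 2 (triangle on l)  ✗
L = 1 + 1 + 3 = 5 (odd)

triangle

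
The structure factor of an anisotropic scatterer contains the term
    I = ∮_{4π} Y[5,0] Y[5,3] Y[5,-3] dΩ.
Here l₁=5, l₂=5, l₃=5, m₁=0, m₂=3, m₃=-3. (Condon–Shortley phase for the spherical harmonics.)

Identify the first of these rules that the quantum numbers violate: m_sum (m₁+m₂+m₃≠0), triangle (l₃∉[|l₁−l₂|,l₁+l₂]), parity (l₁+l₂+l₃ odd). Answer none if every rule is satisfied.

parity

azimuthal sum: 0 + 3 − 3 = 0  ✓
0 ≤ 5 ≤ 10 (triangle on l)  ✓
L = 5 + 5 + 5 = 15 (odd)  ✗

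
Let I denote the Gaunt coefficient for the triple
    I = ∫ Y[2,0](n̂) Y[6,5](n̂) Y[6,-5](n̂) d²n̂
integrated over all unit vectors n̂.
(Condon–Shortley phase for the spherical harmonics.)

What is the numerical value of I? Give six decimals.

0.126157

Checks pass: Σm=0; 14 even; l₃=6∈[4,8].
(2·2+1)(2·6+1)(2·6+1) = 845
Δ: 2! 2! 10! / 15! → 1/90090
sum: t=0:+1/69120 t=1:−1/14400 t=2:+1/69120 = -7/172800
3j²(2 6 6; 0 0 0) = Δ·Π!·Σ² = 14/715  (sign -1)
sum: t=1:−1/3628800 t=2:+1/1451520 = 1/2419200
3j²(2 6 6; 0 5 -5) = Δ·Π!·Σ² = 11/910  (sign -1)
combine: 4πI² = 845·14/715·11/910 = 1/5
take √, sign +1: I = 0.12615663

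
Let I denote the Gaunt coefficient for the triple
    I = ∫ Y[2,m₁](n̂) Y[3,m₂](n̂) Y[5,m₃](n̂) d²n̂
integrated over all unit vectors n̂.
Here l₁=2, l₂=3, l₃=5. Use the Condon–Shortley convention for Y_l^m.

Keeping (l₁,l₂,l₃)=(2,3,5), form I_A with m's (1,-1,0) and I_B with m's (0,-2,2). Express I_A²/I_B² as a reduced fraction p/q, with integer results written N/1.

50/63

Shared (l₁,l₂,l₃)=(2,3,5): N and (l;000)² cancel in I_A²/I_B².
A: Δ = 0!·4!·6!/11! = 1/2310; Racah Σ t=0..0: t=0:+1/288 = 1/288; ⇒ 3j(2 3 5; 1 -1 0)² = 5/231, sgn -1
B: Δ = 0!·4!·6!/11! = 1/2310; Racah Σ t=0..0: t=0:+1/480 = 1/480; ⇒ 3j(2 3 5; 0 -2 2)² = 3/110, sgn -1
I_A²/I_B² = (5/231)/(3/110) = 50/63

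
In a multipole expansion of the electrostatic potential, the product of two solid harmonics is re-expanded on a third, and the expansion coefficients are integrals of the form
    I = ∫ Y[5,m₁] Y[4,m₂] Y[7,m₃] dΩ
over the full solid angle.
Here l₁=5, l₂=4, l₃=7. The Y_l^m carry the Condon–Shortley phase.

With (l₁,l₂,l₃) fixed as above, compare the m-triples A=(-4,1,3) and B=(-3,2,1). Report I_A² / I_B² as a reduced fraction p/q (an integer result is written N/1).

27/25

Shared (l₁,l₂,l₃)=(5,4,7): N and (l;000)² cancel in I_A²/I_B².
A: Δ = 2!·8!·6!/17! = 1/6126120; Racah Σ t=1..2: t=1:−1/1935360 t=2:+1/362880 = 13/5806080; ⇒ 3j(5 4 7; -4 1 3)² = 195/10472, sgn +1
B: Δ = 2!·8!·6!/17! = 1/6126120; Racah Σ t=0..2: t=0:+1/58060800 t=1:−1/604800 t=2:+1/138240 = 13/2322432; ⇒ 3j(5 4 7; -3 2 1)² = 1625/94248, sgn +1
I_A²/I_B² = (195/10472)/(1625/94248) = 27/25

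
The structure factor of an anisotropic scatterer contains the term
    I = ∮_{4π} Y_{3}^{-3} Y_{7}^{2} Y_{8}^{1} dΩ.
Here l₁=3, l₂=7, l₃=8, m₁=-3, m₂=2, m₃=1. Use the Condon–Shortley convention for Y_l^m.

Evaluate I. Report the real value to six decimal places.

m-sum 0 ✓  L=18 even ✓  4≤8≤10 ✓
Π(2lᵢ+1) = 7×15×17 = 1785
triangle coeff Δ(3,7,8) = 1/5290740
Σ_t [0,2]: t=0:+1/7257600 t=1:−1/2073600 t=2:+1/7257600 = -1/4838400
(3j)²=252/20995 [(3 7 8; 0 0 0)], sign=-1
Σ_t [2,2]: t=2:+1/29030400 = 1/29030400
(3j)²=54/4199 [(3 7 8; -3 2 1)], sign=-1
⇒ 4πI² = 285768/1037153
I = (+1)√(285768/1037153/(4π)) = 0.14807456

0.148075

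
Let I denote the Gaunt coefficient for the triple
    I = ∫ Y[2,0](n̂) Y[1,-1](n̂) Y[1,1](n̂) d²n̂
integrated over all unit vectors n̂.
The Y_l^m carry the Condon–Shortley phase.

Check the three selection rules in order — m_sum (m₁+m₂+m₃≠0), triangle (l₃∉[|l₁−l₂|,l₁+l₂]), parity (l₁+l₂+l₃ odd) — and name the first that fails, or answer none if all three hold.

none

azimuthal sum: 0 − 1 + 1 = 0  ✓
1 ≤ 1 ≤ 3 (triangle on l)  ✓
L = 2 + 1 + 1 = 4 (even)  ✓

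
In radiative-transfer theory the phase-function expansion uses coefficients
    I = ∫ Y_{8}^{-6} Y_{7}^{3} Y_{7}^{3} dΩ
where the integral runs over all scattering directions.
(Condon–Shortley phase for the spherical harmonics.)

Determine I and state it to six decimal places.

Checks pass: Σm=0; 22 even; l₃=7∈[1,15].
(2·8+1)(2·7+1)(2·7+1) = 3825
Δ: 8! 8! 6! / 23! → 1/22086194130
sum: t=1:−1/18289152000 t=2:+1/248832000 t=3:−1/24883200 t=4:+1/11943936 t=5:−1/24883200 t=6:+1/248832000 t=7:−1/18289152000 = 11/975421440
3j²(8 7 7; 0 0 0) = Δ·Π!·Σ² = 1750/289731  (sign -1)
sum: t=6:+1/2786918400 t=7:−1/914457600 t=8:+1/2786918400 = -11/29262643200
3j²(8 7 7; -6 3 3) = Δ·Π!·Σ² = 440/52003  (sign -1)
combine: 4πI² = 3825·1750/289731·440/52003 = 8250000/42204149
take √, sign +1: I = 0.12472240

0.124722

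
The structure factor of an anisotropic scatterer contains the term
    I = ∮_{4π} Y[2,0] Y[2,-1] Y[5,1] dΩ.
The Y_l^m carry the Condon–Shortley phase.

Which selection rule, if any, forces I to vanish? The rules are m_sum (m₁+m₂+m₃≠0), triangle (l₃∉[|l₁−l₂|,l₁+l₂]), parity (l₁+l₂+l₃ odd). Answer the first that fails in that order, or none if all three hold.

triangle

m₁+m₂+m₃ = 0 − 1 + 1 = 0  ✓
triangle: |2−2|=0 ≤ l₃=5 ≤ 2+2=4  ✗
parity: l₁+l₂+l₃ = 9 is odd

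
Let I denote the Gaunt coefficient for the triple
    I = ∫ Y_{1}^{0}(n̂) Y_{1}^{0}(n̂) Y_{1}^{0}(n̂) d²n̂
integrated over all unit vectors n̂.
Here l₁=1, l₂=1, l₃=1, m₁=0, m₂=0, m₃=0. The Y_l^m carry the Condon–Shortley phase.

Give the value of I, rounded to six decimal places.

0.000000

Σlᵢ=3 odd — θ-integrand is odd under cosθ→−cosθ; I=0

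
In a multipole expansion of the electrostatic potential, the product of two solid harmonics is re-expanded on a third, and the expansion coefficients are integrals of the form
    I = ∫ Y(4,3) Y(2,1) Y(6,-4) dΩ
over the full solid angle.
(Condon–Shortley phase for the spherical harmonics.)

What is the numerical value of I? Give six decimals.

Checks pass: Σm=0; 12 even; l₃=6∈[2,6].
(2·4+1)(2·2+1)(2·6+1) = 585
Δ: 0! 8! 4! / 13! → 1/6435
sum: t=0:+1/2304 = 1/2304
3j²(4 2 6; 0 0 0) = Δ·Π!·Σ² = 5/143  (sign +1)
sum: t=0:+1/30240 = 1/30240
3j²(4 2 6; 3 1 -4) = Δ·Π!·Σ² = 16/429  (sign +1)
combine: 4πI² = 585·5/143·16/429 = 1200/1573
take √, sign +1: I = 0.24638901

0.246389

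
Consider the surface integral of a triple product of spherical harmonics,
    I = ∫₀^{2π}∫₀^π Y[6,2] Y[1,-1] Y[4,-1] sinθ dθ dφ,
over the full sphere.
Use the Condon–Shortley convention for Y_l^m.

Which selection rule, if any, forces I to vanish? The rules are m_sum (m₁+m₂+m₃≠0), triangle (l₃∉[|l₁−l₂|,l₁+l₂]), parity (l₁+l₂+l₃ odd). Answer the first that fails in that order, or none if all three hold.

triangle

Σmᵢ = 0  ✓
l₃∈[|l₁−l₂|,l₁+l₂]=[5,7], have l₃=4  ✗
Σlᵢ = 11 ⇒ odd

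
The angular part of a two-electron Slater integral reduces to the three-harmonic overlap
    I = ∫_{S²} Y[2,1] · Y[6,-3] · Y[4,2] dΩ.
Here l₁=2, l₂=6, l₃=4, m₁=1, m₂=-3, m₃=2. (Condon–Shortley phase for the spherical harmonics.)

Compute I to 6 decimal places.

-0.252474

Rules hold: Σm=0, L=12 even, 4≤4≤8.
N = 5·13·9 = 585
Δ = 4!·0!·8!/13! = 1/6435
Racah Σ t=2..2: t=2:+1/2304 = 1/2304
⇒ 3j(2 6 4; 0 0 0)² = 5/143, sgn +1
Racah Σ t=1..1: t=1:−1/8640 = -1/8640
⇒ 3j(2 6 4; 1 -3 2)² = 28/715, sgn -1
4πI² = N·(3j₀)²·(3jₘ)² = 1260/1573
I = -1·√(0.801017/4π) = -0.25247360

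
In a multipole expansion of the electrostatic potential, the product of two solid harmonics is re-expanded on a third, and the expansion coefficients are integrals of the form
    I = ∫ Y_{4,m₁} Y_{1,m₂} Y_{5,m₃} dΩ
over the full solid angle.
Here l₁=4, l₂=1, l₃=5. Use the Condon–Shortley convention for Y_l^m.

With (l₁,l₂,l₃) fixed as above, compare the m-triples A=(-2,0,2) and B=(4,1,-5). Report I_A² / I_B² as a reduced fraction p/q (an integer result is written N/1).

7/15

Same 4,1,5: normalisation and zero-m 3j drop out of the ratio.
A: Δ: 0! 8! 2! / 11! → 1/495; sum: t=0:+1/1440 = 1/1440; 3j²(4 1 5; -2 0 2) = Δ·Π!·Σ² = 7/165  (sign -1)
B: Δ: 0! 8! 2! / 11! → 1/495; sum: t=0:+1/80640 = 1/80640; 3j²(4 1 5; 4 1 -5) = Δ·Π!·Σ² = 1/11  (sign +1)
I_A²/I_B² = (7/165)/(1/11) = 7/15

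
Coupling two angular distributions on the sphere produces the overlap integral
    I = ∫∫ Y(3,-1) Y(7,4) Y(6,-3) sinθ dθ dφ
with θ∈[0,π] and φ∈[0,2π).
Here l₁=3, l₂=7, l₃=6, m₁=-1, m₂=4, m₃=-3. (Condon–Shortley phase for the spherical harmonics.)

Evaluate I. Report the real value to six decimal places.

0.140186

m-sum 0 ✓  L=16 even ✓  4≤6≤10 ✓
Π(2lᵢ+1) = 7×15×13 = 1365
triangle coeff Δ(3,7,6) = 1/2042040
Σ_t [1,3]: t=1:−1/207360 t=2:+1/57600 t=3:−1/207360 = 1/129600
(3j)²=168/12155 [(3 7 6; 0 0 0)], sign=+1
Σ_t [2,4]: t=2:+1/2903040 t=3:−1/483840 t=4:+1/1451520 = -1/967680
(3j)²=81/6188 [(3 7 6; -1 4 -3)], sign=+1
⇒ 4πI² = 10206/41327
I = (+1)√(10206/41327/(4π)) = 0.14018641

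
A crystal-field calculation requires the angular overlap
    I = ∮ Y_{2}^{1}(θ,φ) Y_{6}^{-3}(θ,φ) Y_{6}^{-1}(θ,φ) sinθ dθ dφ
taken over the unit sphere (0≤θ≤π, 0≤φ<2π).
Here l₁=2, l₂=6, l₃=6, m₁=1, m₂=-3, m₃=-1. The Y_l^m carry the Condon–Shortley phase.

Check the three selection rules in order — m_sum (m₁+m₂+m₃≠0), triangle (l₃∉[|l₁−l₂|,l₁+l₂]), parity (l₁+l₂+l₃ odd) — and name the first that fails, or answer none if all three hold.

Σmᵢ = -3  ✗
l₃∈[|l₁−l₂|,l₁+l₂]=[4,8], have l₃=6
Σlᵢ = 14 ⇒ even

m_sum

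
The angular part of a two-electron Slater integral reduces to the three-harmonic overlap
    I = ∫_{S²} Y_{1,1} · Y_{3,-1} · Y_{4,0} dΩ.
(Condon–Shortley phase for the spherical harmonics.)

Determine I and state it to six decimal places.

m-sum 0 ✓  L=8 even ✓  2≤4≤4 ✓
Π(2lᵢ+1) = 3×7×9 = 189
triangle coeff Δ(1,3,4) = 1/252
Σ_t [0,0]: t=0:+1/36 = 1/36
(3j)²=4/63 [(1 3 4; 0 0 0)], sign=+1
Σ_t [0,0]: t=0:+1/96 = 1/96
(3j)²=1/42 [(1 3 4; 1 -1 0)], sign=+1
⇒ 4πI² = 2/7
I = (+1)√(2/7/(4π)) = 0.15078601

0.150786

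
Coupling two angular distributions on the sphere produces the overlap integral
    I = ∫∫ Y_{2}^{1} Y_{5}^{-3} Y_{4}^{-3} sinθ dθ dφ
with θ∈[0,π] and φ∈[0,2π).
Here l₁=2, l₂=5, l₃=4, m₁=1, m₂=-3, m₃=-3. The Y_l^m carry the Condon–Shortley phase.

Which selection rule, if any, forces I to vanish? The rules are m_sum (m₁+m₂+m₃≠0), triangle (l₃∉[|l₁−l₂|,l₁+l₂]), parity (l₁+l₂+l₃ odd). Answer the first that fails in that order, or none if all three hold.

Σmᵢ = -5  ✗
l₃∈[|l₁−l₂|,l₁+l₂]=[3,7], have l₃=4
Σlᵢ = 11 ⇒ odd

m_sum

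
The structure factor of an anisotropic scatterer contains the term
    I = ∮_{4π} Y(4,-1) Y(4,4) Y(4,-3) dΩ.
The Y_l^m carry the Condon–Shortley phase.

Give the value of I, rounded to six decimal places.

-0.168431

m-sum 0 ✓  L=12 even ✓  0≤4≤8 ✓
Π(2lᵢ+1) = 9×9×9 = 729
triangle coeff Δ(4,4,4) = 1/450450
Σ_t [0,4]: t=0:+1/13824 t=1:−1/216 t=2:+1/64 t=3:−1/216 t=4:+1/13824 = 5/768
(3j)²=18/1001 [(4 4 4; 0 0 0)], sign=+1
Σ_t [4,4]: t=4:+1/3456 = 1/3456
(3j)²=35/1287 [(4 4 4; -1 4 -3)], sign=-1
⇒ 4πI² = 7290/20449
I = (-1)√(7290/20449/(4π)) = -0.16843130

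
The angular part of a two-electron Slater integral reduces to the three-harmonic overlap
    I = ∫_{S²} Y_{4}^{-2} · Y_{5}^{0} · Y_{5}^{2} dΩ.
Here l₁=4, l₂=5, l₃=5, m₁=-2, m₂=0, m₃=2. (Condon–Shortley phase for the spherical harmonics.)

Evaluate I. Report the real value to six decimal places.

-0.099440

Rules hold: Σm=0, L=14 even, 1≤5≤9.
N = 9·11·11 = 1089
Δ = 4!·4!·6!/15! = 1/3153150
Racah Σ t=0..4: t=0:+1/69120 t=1:−1/1728 t=2:+1/576 t=3:−1/1728 t=4:+1/69120 = 7/11520
⇒ 3j(4 5 5; 0 0 0)² = 2/143, sgn -1
Racah Σ t=2..4: t=2:+1/3456 t=3:−1/1728 t=4:+1/11520 = -7/34560
⇒ 3j(4 5 5; -2 0 2)² = 7/858, sgn +1
4πI² = N·(3j₀)²·(3jₘ)² = 21/169
I = -1·√(0.12426/4π) = -0.09944006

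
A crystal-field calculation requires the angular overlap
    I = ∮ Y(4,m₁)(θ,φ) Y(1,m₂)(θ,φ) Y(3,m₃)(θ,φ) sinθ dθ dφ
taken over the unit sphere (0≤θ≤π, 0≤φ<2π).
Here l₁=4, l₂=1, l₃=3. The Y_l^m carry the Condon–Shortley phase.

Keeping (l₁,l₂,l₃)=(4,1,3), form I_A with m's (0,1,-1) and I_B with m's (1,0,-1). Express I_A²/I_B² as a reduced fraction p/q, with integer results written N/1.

Same 4,1,3: normalisation and zero-m 3j drop out of the ratio.
A: Δ: 2! 6! 0! / 9! → 1/252; sum: t=2:+1/96 = 1/96; 3j²(4 1 3; 0 1 -1) = Δ·Π!·Σ² = 1/42  (sign +1)
B: Δ: 2! 6! 0! / 9! → 1/252; sum: t=1:−1/48 = -1/48; 3j²(4 1 3; 1 0 -1) = Δ·Π!·Σ² = 5/84  (sign -1)
I_A²/I_B² = (1/42)/(5/84) = 2/5

2/5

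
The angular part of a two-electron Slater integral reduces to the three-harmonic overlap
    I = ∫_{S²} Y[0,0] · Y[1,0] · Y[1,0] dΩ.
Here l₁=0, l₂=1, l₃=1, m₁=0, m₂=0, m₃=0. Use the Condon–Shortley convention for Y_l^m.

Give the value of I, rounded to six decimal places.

0.282095

m-sum 0 ✓  L=2 even ✓  1≤1≤1 ✓
Π(2lᵢ+1) = 1×3×3 = 9
triangle coeff Δ(0,1,1) = 1/3
Σ_t [0,0]: t=0:+1/1 = 1/1
(3j)²=1/3 [(0 1 1; 0 0 0)], sign=-1
(m-triple is (0,0,0) — same symbol as above.)
⇒ 4πI² = 1/1
I = (+1)√(1/1/(4π)) = 0.28209479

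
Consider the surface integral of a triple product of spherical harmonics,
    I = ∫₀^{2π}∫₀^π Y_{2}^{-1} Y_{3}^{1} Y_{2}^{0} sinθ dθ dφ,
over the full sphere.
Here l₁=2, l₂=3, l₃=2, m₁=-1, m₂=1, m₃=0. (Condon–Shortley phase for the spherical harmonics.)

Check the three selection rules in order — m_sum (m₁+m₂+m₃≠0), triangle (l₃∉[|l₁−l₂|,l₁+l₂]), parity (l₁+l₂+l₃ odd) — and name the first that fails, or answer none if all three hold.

m₁+m₂+m₃ = -1 + 1 + 0 = 0  ✓
triangle: |2−3|=1 ≤ l₃=2 ≤ 2+3=5  ✓
parity: l₁+l₂+l₃ = 7 is odd  ✗

parity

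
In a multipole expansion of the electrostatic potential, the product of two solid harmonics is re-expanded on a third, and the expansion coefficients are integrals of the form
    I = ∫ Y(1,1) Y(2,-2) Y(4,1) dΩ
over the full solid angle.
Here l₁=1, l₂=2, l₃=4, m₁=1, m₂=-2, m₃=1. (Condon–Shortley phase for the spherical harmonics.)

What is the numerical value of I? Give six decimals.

0.000000

l₃=4 ∉ [1,3] — triangle fails ⇒ I = 0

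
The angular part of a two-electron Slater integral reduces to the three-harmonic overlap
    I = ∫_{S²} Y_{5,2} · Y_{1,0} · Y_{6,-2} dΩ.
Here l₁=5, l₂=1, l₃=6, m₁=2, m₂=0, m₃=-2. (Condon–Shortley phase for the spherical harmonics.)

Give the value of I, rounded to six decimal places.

Rules hold: Σm=0, L=12 even, 4≤6≤6.
N = 11·3·13 = 429
Δ = 0!·10!·2!/13! = 1/858
Racah Σ t=0..0: t=0:+1/14400 = 1/14400
⇒ 3j(5 1 6; 0 0 0)² = 6/143, sgn +1
Racah Σ t=0..0: t=0:+1/30240 = 1/30240
⇒ 3j(5 1 6; 2 0 -2)² = 16/429, sgn +1
4πI² = N·(3j₀)²·(3jₘ)² = 96/143
I = +1·√(0.671329/4π) = 0.23113338

0.231133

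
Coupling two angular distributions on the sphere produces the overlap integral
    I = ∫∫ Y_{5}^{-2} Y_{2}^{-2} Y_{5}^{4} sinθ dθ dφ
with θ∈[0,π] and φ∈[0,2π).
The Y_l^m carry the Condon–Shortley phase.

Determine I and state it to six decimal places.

Rules hold: Σm=0, L=12 even, 3≤5≤7.
N = 11·5·11 = 605
Δ = 2!·8!·2!/13! = 1/38610
Racah Σ t=0..2: t=0:+1/2880 t=1:−1/576 t=2:+1/2880 = -1/960
⇒ 3j(5 2 5; 0 0 0)² = 10/429, sgn +1
Racah Σ t=0..0: t=0:+1/20160 = 1/20160
⇒ 3j(5 2 5; -2 -2 4)² = 12/715, sgn -1
4πI² = N·(3j₀)²·(3jₘ)² = 40/169
I = -1·√(0.236686/4π) = -0.13724032

-0.137240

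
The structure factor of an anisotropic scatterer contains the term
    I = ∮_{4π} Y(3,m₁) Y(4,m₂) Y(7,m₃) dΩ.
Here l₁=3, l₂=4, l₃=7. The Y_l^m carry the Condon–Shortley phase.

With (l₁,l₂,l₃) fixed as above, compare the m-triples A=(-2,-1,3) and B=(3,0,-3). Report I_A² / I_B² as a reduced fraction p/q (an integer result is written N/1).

24/5

Shared (l₁,l₂,l₃)=(3,4,7): N and (l;000)² cancel in I_A²/I_B².
A: Δ = 0!·6!·8!/15! = 1/45045; Racah Σ t=0..0: t=0:+1/86400 = 1/86400; ⇒ 3j(3 4 7; -2 -1 3)² = 16/715, sgn +1
B: Δ = 0!·6!·8!/15! = 1/45045; Racah Σ t=0..0: t=0:+1/414720 = 1/414720; ⇒ 3j(3 4 7; 3 0 -3)² = 2/429, sgn +1
I_A²/I_B² = (16/715)/(2/429) = 24/5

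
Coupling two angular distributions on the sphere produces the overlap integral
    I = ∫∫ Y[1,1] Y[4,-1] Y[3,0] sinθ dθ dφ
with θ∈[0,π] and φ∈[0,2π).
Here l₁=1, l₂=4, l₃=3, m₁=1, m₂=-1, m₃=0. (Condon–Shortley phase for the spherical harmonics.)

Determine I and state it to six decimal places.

Rules hold: Σm=0, L=8 even, 3≤3≤5.
N = 3·9·7 = 189
Δ = 2!·0!·6!/9! = 1/252
Racah Σ t=1..1: t=1:−1/36 = -1/36
⇒ 3j(1 4 3; 0 0 0)² = 4/63, sgn +1
Racah Σ t=0..0: t=0:+1/72 = 1/72
⇒ 3j(1 4 3; 1 -1 0)² = 5/126, sgn -1
4πI² = N·(3j₀)²·(3jₘ)² = 10/21
I = -1·√(0.47619/4π) = -0.19466390

-0.194664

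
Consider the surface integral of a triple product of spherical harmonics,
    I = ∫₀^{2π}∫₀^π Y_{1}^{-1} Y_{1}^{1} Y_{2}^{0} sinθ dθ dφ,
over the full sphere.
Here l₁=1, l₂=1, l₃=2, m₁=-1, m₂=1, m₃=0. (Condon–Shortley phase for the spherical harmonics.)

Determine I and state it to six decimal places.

0.126157

Checks pass: Σm=0; 4 even; l₃=2∈[0,2].
(2·1+1)(2·1+1)(2·2+1) = 45
Δ: 0! 2! 2! / 5! → 1/30
sum: t=0:+1/1 = 1/1
3j²(1 1 2; 0 0 0) = Δ·Π!·Σ² = 2/15  (sign +1)
sum: t=0:+1/4 = 1/4
3j²(1 1 2; -1 1 0) = Δ·Π!·Σ² = 1/30  (sign +1)
combine: 4πI² = 45·2/15·1/30 = 1/5
take √, sign +1: I = 0.12615663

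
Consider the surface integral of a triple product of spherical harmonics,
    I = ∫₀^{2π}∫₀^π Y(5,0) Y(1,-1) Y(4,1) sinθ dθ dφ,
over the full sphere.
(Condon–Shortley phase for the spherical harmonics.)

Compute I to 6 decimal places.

0.155288

Checks pass: Σm=0; 10 even; l₃=4∈[4,6].
(2·5+1)(2·1+1)(2·4+1) = 297
Δ: 2! 8! 0! / 11! → 1/495
sum: t=1:−1/576 = -1/576
3j²(5 1 4; 0 0 0) = Δ·Π!·Σ² = 5/99  (sign -1)
sum: t=0:+1/1440 = 1/1440
3j²(5 1 4; 0 -1 1) = Δ·Π!·Σ² = 2/99  (sign -1)
combine: 4πI² = 297·5/99·2/99 = 10/33
take √, sign +1: I = 0.15528807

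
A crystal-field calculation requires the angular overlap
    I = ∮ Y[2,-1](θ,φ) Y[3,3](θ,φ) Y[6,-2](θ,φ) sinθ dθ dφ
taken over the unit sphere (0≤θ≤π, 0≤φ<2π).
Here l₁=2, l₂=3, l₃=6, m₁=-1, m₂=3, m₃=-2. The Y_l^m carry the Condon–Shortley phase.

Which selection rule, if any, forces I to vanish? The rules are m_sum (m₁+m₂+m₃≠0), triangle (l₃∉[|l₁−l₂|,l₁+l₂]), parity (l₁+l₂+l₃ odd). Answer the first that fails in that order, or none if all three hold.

triangle

m₁+m₂+m₃ = -1 + 3 − 2 = 0  ✓
triangle: |2−3|=1 ≤ l₃=6 ≤ 2+3=5  ✗
parity: l₁+l₂+l₃ = 11 is odd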